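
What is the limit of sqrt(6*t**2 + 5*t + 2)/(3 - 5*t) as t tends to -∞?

For large |t|, √(6*t^2 + 5*t + 2) ≈ √6·|t| and the denominator ≈ -5t.
Since t → −∞, |t| = −t, giving −√6/(-5) = √(6)/5.

√(6)/5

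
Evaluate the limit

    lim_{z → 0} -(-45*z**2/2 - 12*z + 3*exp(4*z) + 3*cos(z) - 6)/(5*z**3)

Substitution gives 0/0 (the numerator vanishes to order 3).
Expand each term to order z^3: the coefficient of z^3 in 3·e^(4z) is 32 and in 3·cos(z) is 0.
Lower-order terms cancel with the polynomial part, so the numerator is (32)·z^3 + o(z^3), and the limit is (32)/(-5) = -32/5.

-32/5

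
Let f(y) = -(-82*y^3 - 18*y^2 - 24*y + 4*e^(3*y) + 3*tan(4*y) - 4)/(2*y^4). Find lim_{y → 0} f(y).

-27/4

Substitution gives 0/0; apply L'Hôpital's rule 4 times.
After differentiating numerator and denominator 4 times the quotient is (324*e^(3*y) + 18432*tan(4*y)^5 + 30720*tan(4*y)^3 + 12288*tan(4*y))/(-48); at y = 0 this is -27/4.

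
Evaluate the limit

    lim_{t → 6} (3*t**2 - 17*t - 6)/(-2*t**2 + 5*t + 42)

Direct substitution gives 0/0, so factor. Both numerator and denominator have (t - 6) as a factor.
After cancelling, the expression reduces to (3*t + 1)/(-2*t - 7).
Substituting t = 6 gives -1.

-1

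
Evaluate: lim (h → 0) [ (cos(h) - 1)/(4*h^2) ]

-1/8

Direct substitution gives 0/0.
Apply L'Hôpital: lim (-sin(h))/(8*h), still 0/0.
After 2 applications of L'Hôpital's rule the quotient is (-cos(h))/(8); substituting h = 0 gives -1/8.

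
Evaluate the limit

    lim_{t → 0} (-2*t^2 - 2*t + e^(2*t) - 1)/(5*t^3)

Direct substitution gives 0/0.
Apply L'Hôpital: lim (-4*t + 2*e^(2*t) - 2)/(15*t^2), still 0/0.
Apply L'Hôpital: lim (4*e^(2*t) - 4)/(30*t), still 0/0.
After 3 applications of L'Hôpital's rule the quotient is (8*e^(2*t))/(30); substituting t = 0 gives 4/15.

4/15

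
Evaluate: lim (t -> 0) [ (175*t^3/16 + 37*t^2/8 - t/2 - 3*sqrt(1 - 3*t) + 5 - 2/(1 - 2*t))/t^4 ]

Substitution gives 0/0; apply L'Hôpital's rule 4 times.
After differentiating numerator and denominator 4 times the quotient is (768/(2*t - 1)^5 + 3645/(16*(1 - 3*t)^(7/2)))/(24); at t = 0 this is -2881/128.

-2881/128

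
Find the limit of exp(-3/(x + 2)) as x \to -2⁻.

As x → -2⁻, -3/(x + 2) → +∞, so e^(-3/(x + 2)) → ∞.

∞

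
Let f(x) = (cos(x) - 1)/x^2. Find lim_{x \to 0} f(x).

-1/2

Direct substitution gives 0/0.
Apply L'Hôpital: lim (-sin(x))/(2*x), still 0/0.
After 2 applications of L'Hôpital's rule the quotient is (-cos(x))/(2); substituting x = 0 gives -1/2.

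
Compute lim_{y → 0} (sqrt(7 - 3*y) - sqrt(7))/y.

-3*√(7)/14

Substitution gives 0/0. Multiply numerator and denominator by the conjugate √(7 - 3y) + √7.
The numerator becomes (7 - 3y) − 7 = -3y, so the expression simplifies to -3/(√(7 - 3y) + √7).
Letting y → 0 gives -3/(2√7) = -3*√(7)/14.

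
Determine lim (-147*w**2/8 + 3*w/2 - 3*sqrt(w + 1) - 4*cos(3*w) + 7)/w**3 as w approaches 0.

Substitution gives 0/0; apply L'Hôpital's rule 3 times.
After differentiating numerator and denominator 3 times the quotient is (-108*sin(3*w) - 9/(8*(w + 1)^(5/2)))/(6); at w = 0 this is -3/16.

-3/16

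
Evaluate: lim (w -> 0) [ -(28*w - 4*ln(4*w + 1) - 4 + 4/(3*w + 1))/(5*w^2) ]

-68/5

Substitution gives 0/0; apply L'Hôpital's rule 2 times.
After differentiating numerator and denominator 2 times the quotient is (64/(4*w + 1)^2 + 72/(3*w + 1)^3)/(-10); at w = 0 this is -68/5.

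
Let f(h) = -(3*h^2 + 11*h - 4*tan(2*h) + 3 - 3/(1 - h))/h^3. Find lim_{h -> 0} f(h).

41/3

Substitution gives 0/0 (the numerator vanishes to order 3).
Expand each term to order h^3: the coefficient of h^3 in -4·tan(2h) is -32/3 and in -3·1/(1 - h) is -3.
Lower-order terms cancel with the polynomial part, so the numerator is (-41/3)·h^3 + o(h^3), and the limit is (-41/3)/(-1) = 41/3.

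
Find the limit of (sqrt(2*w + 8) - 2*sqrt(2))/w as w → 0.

√(2)/4

Substitution gives 0/0. Multiply numerator and denominator by the conjugate √(8 + 2w) + √8.
The numerator becomes (8 + 2w) − 8 = 2w, so the expression simplifies to 2/(√(8 + 2w) + √8).
Letting w → 0 gives 2/(2√8) = √(2)/4.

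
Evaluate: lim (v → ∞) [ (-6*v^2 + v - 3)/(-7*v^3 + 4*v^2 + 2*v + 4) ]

The denominator has degree 3 and the numerator degree 2. Dividing numerator and denominator by v^3 sends every term to 0 except the leading denominator term, so the limit is 0.

0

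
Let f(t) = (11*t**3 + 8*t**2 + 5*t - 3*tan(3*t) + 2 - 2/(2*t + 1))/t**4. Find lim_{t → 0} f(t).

Substitution gives 0/0; apply L'Hôpital's rule 4 times.
After differentiating numerator and denominator 4 times the quotient is (1944*tan(3*t)/cos(3*t)^2 - 5832*tan(3*t)/cos(3*t)^4 - 768/(2*t + 1)^5)/(24); at t = 0 this is -32.

-32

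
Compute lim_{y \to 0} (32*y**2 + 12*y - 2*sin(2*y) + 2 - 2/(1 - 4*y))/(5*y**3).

-376/15

Substitution gives 0/0; apply L'Hôpital's rule 3 times.
After differentiating numerator and denominator 3 times the quotient is (16*cos(2*y) - 768/(4*y - 1)^4)/(30); at y = 0 this is -376/15.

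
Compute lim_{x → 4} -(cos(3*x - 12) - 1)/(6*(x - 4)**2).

Direct substitution gives 0/0.
Apply L'Hôpital: lim (-3*sin(3*x - 12))/(48 - 12*x), still 0/0.
After 2 applications of L'Hôpital's rule the quotient is (-9*cos(3*x - 12))/(-12); substituting x = 4 gives 3/4.

3/4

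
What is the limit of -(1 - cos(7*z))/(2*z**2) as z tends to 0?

-49/4

Substitution gives 0/0.
Use (1 − cos u)/u² → 1/2 with u = 7z: the limit is 7²/(2·(-2)) = -49/4.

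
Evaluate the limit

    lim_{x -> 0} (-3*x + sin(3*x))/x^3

-9/2

Direct substitution gives 0/0.
Apply L'Hôpital: lim (3*cos(3*x) - 3)/(3*x^2), still 0/0.
Apply L'Hôpital: lim (-9*sin(3*x))/(6*x), still 0/0.
After 3 applications of L'Hôpital's rule the quotient is (-27*cos(3*x))/(6); substituting x = 0 gives -9/2.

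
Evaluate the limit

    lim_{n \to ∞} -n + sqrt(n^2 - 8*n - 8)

-4

This has the form ∞ − ∞. Multiply and divide by the conjugate √(n^2 - 8*n - 8) + n.
That gives (-8n - 8) / (√(n^2 - 8*n - 8) + n).
Divide numerator and denominator by n: the limit is -8/(2·1) = -4.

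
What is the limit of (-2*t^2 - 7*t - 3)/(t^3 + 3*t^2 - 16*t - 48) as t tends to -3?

-5/7

Since t = -3 makes numerator and denominator zero, (t + 3) divides both.
Cancelling it gives (-2*t - 1)/(t^2 - 16); now plug in t = -3 to get -5/7.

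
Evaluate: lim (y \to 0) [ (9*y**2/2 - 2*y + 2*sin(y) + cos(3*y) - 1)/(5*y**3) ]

Substitution gives 0/0 (the numerator vanishes to order 3).
Expand each term to order y^3: the coefficient of y^3 in cos(3y) is 0 and in 2·sin(y) is -1/3.
Lower-order terms cancel with the polynomial part, so the numerator is (-1/3)·y^3 + o(y^3), and the limit is (-1/3)/(5) = -1/15.

-1/15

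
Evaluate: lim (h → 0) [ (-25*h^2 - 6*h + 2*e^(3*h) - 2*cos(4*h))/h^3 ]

9

Substitution gives 0/0 (the numerator vanishes to order 3).
Expand each term to order h^3: the coefficient of h^3 in -2·cos(4h) is 0 and in 2·e^(3h) is 9.
Lower-order terms cancel with the polynomial part, so the numerator is (9)·h^3 + o(h^3), and the limit is (9)/(1) = 9.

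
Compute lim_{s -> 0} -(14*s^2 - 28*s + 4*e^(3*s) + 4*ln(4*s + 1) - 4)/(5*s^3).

Substitution gives 0/0; apply L'Hôpital's rule 3 times.
After differentiating numerator and denominator 3 times the quotient is (108*e^(3*s) + 512/(4*s + 1)^3)/(-30); at s = 0 this is -62/3.

-62/3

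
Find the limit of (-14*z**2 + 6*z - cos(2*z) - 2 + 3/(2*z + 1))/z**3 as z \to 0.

-24

Substitution gives 0/0; apply L'Hôpital's rule 3 times.
After differentiating numerator and denominator 3 times the quotient is (-8*sin(2*z) - 144/(2*z + 1)^4)/(6); at z = 0 this is -24.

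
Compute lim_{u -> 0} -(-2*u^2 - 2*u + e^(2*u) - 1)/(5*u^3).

Direct substitution gives 0/0.
Apply L'Hôpital: lim (-4*u + 2*e^(2*u) - 2)/(-15*u^2), still 0/0.
Apply L'Hôpital: lim (4*e^(2*u) - 4)/(-30*u), still 0/0.
After 3 applications of L'Hôpital's rule the quotient is (8*e^(2*u))/(-30); substituting u = 0 gives -4/15.

-4/15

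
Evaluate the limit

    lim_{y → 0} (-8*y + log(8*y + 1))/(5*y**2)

-32/5

Direct substitution gives 0/0.
Apply L'Hôpital: lim (-8 + 8/(8*y + 1))/(10*y), still 0/0.
After 2 applications of L'Hôpital's rule the quotient is (-64/(8*y + 1)^2)/(10); substituting y = 0 gives -32/5.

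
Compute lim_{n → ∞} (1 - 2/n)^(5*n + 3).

e^(-10)

Write it as [(1 - 2/n)^n]^(5) · (1 - 2/n)^(3). The bracketed term tends to e^(-2) and the second factor to 1, so the limit is e^(-10).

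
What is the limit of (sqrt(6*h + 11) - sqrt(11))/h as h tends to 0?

A 0/0 form; rationalise with √(11 + 6h) + √11. This collapses the numerator to 6h, leaving 6/(√(11 + 6h) + √11) → 6/(2√11) = 3*√(11)/11.

3*√(11)/11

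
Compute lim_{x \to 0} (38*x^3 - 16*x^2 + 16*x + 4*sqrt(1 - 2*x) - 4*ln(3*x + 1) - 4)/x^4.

157/2

Substitution gives 0/0; apply L'Hôpital's rule 4 times.
After differentiating numerator and denominator 4 times the quotient is (1944/(3*x + 1)^4 - 60/(1 - 2*x)^(7/2))/(24); at x = 0 this is 157/2.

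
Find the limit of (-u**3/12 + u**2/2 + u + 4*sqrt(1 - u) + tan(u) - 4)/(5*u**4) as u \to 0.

Substitution gives 0/0; apply L'Hôpital's rule 4 times.
After differentiating numerator and denominator 4 times the quotient is (24*tan(u)^3/cos(u)^2 + 16*tan(u)/cos(u)^2 - 15/(4*(1 - u)^(7/2)))/(120); at u = 0 this is -1/32.

-1/32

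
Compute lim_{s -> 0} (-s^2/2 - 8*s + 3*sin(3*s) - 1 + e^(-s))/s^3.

Substitution gives 0/0 (the numerator vanishes to order 3).
Expand each term to order s^3: the coefficient of s^3 in e^(-s) is -1/6 and in 3·sin(3s) is -27/2.
Lower-order terms cancel with the polynomial part, so the numerator is (-41/3)·s^3 + o(s^3), and the limit is (-41/3)/(1) = -41/3.

-41/3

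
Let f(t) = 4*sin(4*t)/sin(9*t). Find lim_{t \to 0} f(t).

16/9

Substitution gives 0/0.
Divide numerator and denominator by t: sin(4t)/t → 4 and sin(9t)/t → 9, so the limit is 4·4/9 = 16/9.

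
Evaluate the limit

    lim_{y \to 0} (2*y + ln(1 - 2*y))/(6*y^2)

-1/3

Direct substitution gives 0/0.
Apply L'Hôpital: lim (2 - 2/(1 - 2*y))/(12*y), still 0/0.
After 2 applications of L'Hôpital's rule the quotient is (-4/(1 - 2*y)^2)/(12); substituting y = 0 gives -1/3.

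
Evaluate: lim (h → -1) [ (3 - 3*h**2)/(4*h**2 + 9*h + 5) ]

6

Since h = -1 makes numerator and denominator zero, (h + 1) divides both.
Cancelling it gives (3 - 3*h)/(4*h + 5); now plug in h = -1 to get 6.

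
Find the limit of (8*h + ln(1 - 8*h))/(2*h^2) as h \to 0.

-16

Direct substitution gives 0/0.
Apply L'Hôpital: lim (8 - 8/(1 - 8*h))/(4*h), still 0/0.
After 2 applications of L'Hôpital's rule the quotient is (-64/(1 - 8*h)^2)/(4); substituting h = 0 gives -16.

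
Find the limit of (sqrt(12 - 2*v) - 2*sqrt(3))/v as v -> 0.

-√(3)/6

Substitution gives 0/0. Multiply numerator and denominator by the conjugate √(12 - 2v) + √12.
The numerator becomes (12 - 2v) − 12 = -2v, so the expression simplifies to -2/(√(12 - 2v) + √12).
Letting v → 0 gives -2/(2√12) = -√(3)/6.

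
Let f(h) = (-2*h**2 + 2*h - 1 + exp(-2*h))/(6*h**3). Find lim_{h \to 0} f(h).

Direct substitution gives 0/0.
Apply L'Hôpital: lim (-4*h + 2 - 2*e^(-2*h))/(18*h^2), still 0/0.
Apply L'Hôpital: lim (-4 + 4*e^(-2*h))/(36*h), still 0/0.
After 3 applications of L'Hôpital's rule the quotient is (-8*e^(-2*h))/(36); substituting h = 0 gives -2/9.

-2/9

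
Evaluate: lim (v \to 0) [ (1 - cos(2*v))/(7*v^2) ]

2/7

Substitution gives 0/0.
Use (1 − cos u)/u² → 1/2 with u = 2v: the limit is 2²/(2·7) = 2/7.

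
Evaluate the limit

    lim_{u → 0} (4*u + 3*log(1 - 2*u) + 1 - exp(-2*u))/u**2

Substitution gives 0/0; apply L'Hôpital's rule 2 times.
After differentiating numerator and denominator 2 times the quotient is (-4*e^(-2*u) - 12/(2*u - 1)^2)/(2); at u = 0 this is -8.

-8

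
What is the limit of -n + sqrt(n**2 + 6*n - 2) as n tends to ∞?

An ∞ − ∞ form. Rationalising with the conjugate, the difference becomes (6n - 2) / (√(n^2 + 6*n - 2) + n).
For large n the denominator behaves like 2·n, so the quotient tends to 6/2 = 3.

3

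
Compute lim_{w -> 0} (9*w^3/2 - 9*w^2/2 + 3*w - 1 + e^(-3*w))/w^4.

27/8

Direct substitution gives 0/0.
Apply L'Hôpital: lim (27*w^2/2 - 9*w + 3 - 3*e^(-3*w))/(4*w^3), still 0/0.
Apply L'Hôpital: lim (27*w - 9 + 9*e^(-3*w))/(12*w^2), still 0/0.
Apply L'Hôpital: lim (27 - 27*e^(-3*w))/(24*w), still 0/0.
After 4 applications of L'Hôpital's rule the quotient is (81*e^(-3*w))/(24); substituting w = 0 gives 27/8.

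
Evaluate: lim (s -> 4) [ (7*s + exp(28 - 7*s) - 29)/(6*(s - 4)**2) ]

Direct substitution gives 0/0.
Apply L'Hôpital: lim (7 - 7*e^(28 - 7*s))/(12*s - 48), still 0/0.
After 2 applications of L'Hôpital's rule the quotient is (49*e^(28 - 7*s))/(12); substituting s = 4 gives 49/12.

49/12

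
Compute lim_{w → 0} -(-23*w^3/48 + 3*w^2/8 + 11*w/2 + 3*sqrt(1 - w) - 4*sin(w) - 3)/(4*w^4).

15/512

Substitution gives 0/0; apply L'Hôpital's rule 4 times.
After differentiating numerator and denominator 4 times the quotient is (-4*sin(w) - 45/(16*(1 - w)^(7/2)))/(-96); at w = 0 this is 15/512.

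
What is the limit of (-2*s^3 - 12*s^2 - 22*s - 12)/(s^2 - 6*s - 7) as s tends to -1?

1/2

Direct substitution gives 0/0, so factor. Both numerator and denominator have (s + 1) as a factor.
After cancelling, the expression reduces to (-2*s^2 - 10*s - 12)/(s - 7).
Substituting s = -1 gives 1/2.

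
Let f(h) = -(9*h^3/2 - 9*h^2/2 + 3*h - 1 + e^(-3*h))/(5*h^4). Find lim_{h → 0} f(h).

Direct substitution gives 0/0.
Apply L'Hôpital: lim (27*h^2/2 - 9*h + 3 - 3*e^(-3*h))/(-20*h^3), still 0/0.
Apply L'Hôpital: lim (27*h - 9 + 9*e^(-3*h))/(-60*h^2), still 0/0.
Apply L'Hôpital: lim (27 - 27*e^(-3*h))/(-120*h), still 0/0.
After 4 applications of L'Hôpital's rule the quotient is (81*e^(-3*h))/(-120); substituting h = 0 gives -27/40.

-27/40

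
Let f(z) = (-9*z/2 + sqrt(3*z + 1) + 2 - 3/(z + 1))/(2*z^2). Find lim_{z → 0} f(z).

-33/16

Substitution gives 0/0; apply L'Hôpital's rule 2 times.
After differentiating numerator and denominator 2 times the quotient is (-9/(4*(3*z + 1)^(3/2)) - 6/(z + 1)^3)/(4); at z = 0 this is -33/16.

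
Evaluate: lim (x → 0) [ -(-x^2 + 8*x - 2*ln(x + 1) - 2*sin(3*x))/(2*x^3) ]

Substitution gives 0/0; apply L'Hôpital's rule 3 times.
After differentiating numerator and denominator 3 times the quotient is (54*cos(3*x) - 4/(x + 1)^3)/(-12); at x = 0 this is -25/6.

-25/6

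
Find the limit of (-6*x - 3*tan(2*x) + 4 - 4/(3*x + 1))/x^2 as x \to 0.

-36

Substitution gives 0/0 (the numerator vanishes to order 2).
Expand each term to order x^2: the coefficient of x^2 in -4·1/(1 + 3x) is -36 and in -3·tan(2x) is 0.
Lower-order terms cancel with the polynomial part, so the numerator is (-36)·x^2 + o(x^2), and the limit is (-36)/(1) = -36.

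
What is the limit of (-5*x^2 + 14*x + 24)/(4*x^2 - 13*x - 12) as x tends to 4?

Since x = 4 makes numerator and denominator zero, (x - 4) divides both.
Cancelling it gives (-5*x - 6)/(4*x + 3); now plug in x = 4 to get -26/19.

-26/19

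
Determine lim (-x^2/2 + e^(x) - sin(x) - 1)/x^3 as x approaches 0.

1/3

Substitution gives 0/0; apply L'Hôpital's rule 3 times.
After differentiating numerator and denominator 3 times the quotient is (e^(x) + cos(x))/(6); at x = 0 this is 1/3.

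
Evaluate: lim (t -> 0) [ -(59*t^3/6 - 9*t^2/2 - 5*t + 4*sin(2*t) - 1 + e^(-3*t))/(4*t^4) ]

-27/32

Substitution gives 0/0 (the numerator vanishes to order 4).
Expand each term to order t^4: the coefficient of t^4 in 4·sin(2t) is 0 and in e^(-3t) is 27/8.
Lower-order terms cancel with the polynomial part, so the numerator is (27/8)·t^4 + o(t^4), and the limit is (27/8)/(-4) = -27/32.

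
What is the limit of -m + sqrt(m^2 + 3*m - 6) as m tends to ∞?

3/2

This has the form ∞ − ∞. Multiply and divide by the conjugate √(m^2 + 3*m - 6) + m.
That gives (3m - 6) / (√(m^2 + 3*m - 6) + m).
Divide numerator and denominator by m: the limit is 3/(2·1) = 3/2.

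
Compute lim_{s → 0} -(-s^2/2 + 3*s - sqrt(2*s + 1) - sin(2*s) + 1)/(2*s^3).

Substitution gives 0/0; apply L'Hôpital's rule 3 times.
After differentiating numerator and denominator 3 times the quotient is (8*cos(2*s) - 3/(2*s + 1)^(5/2))/(-12); at s = 0 this is -5/12.

-5/12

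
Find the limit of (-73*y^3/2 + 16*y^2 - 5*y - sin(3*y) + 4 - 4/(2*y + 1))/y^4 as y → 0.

-64

Substitution gives 0/0 (the numerator vanishes to order 4).
Expand each term to order y^4: the coefficient of y^4 in -4·1/(1 + 2y) is -64 and in −sin(3y) is 0.
Lower-order terms cancel with the polynomial part, so the numerator is (-64)·y^4 + o(y^4), and the limit is (-64)/(1) = -64.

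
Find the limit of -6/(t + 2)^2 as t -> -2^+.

As t → -2⁺, (t + 2) → 0⁺, so (t + 2)^2 → 0⁺ and -6/(t + 2)^2 → -∞.

-∞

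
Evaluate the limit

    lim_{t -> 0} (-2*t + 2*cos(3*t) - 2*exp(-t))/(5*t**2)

Substitution gives 0/0 (the numerator vanishes to order 2).
Expand each term to order t^2: the coefficient of t^2 in 2·cos(3t) is -9 and in -2·e^(-t) is -1.
Lower-order terms cancel with the polynomial part, so the numerator is (-10)·t^2 + o(t^2), and the limit is (-10)/(5) = -2.

-2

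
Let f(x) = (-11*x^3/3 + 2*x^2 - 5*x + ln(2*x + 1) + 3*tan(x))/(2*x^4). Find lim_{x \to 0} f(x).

Substitution gives 0/0 (the numerator vanishes to order 4).
Expand each term to order x^4: the coefficient of x^4 in 3·tan(x) is 0 and in ln(1 + 2x) is -4.
Lower-order terms cancel with the polynomial part, so the numerator is (-4)·x^4 + o(x^4), and the limit is (-4)/(2) = -2.

-2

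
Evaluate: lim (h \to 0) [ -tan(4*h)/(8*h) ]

-1/2

Substitution gives 0/0.
Since tan(u)/u → 1 as u → 0, tan(4h)/(4h) → 1 and the limit is 4/(-8) = -1/2.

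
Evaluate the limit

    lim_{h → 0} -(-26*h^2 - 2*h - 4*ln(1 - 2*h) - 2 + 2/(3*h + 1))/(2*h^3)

Substitution gives 0/0; apply L'Hôpital's rule 3 times.
After differentiating numerator and denominator 3 times the quotient is (-324/(3*h + 1)^4 - 64/(2*h - 1)^3)/(-12); at h = 0 this is 65/3.

65/3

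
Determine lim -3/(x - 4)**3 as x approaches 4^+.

As x → 4⁺, (x - 4) → 0⁺, so (x - 4)^3 → 0⁺ and -3/(x - 4)^3 → -∞.

-∞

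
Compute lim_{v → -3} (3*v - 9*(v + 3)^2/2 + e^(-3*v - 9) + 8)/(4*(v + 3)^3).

-9/8

Direct substitution gives 0/0.
Apply L'Hôpital: lim (-9*v - 3*e^(-3*v - 9) - 24)/(12*(v + 3)^2), still 0/0.
Apply L'Hôpital: lim (9*e^(-3*v - 9) - 9)/(24*v + 72), still 0/0.
After 3 applications of L'Hôpital's rule the quotient is (-27*e^(-3*v - 9))/(24); substituting v = -3 gives -9/8.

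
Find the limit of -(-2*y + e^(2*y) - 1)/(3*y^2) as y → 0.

-2/3

Direct substitution gives 0/0.
Apply L'Hôpital: lim (2*e^(2*y) - 2)/(-6*y), still 0/0.
After 2 applications of L'Hôpital's rule the quotient is (4*e^(2*y))/(-6); substituting y = 0 gives -2/3.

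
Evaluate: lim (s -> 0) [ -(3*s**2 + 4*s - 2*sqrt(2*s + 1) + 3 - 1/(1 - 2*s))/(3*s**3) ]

Substitution gives 0/0 (the numerator vanishes to order 3).
Expand each term to order s^3: the coefficient of s^3 in -2·√(1 + 2s) is -1 and in −1/(1 - 2s) is -8.
Lower-order terms cancel with the polynomial part, so the numerator is (-9)·s^3 + o(s^3), and the limit is (-9)/(-3) = 3.

3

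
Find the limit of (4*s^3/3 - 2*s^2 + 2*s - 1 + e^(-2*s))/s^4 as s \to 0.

Direct substitution gives 0/0.
Apply L'Hôpital: lim (4*s^2 - 4*s + 2 - 2*e^(-2*s))/(4*s^3), still 0/0.
Apply L'Hôpital: lim (8*s - 4 + 4*e^(-2*s))/(12*s^2), still 0/0.
Apply L'Hôpital: lim (8 - 8*e^(-2*s))/(24*s), still 0/0.
After 4 applications of L'Hôpital's rule the quotient is (16*e^(-2*s))/(24); substituting s = 0 gives 2/3.

2/3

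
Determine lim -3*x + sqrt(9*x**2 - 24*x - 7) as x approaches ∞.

-4

An ∞ − ∞ form. Rationalising with the conjugate, the difference becomes (-24x - 7) / (√(9*x^2 - 24*x - 7) + 3x).
For large x the denominator behaves like 2·3x, so the quotient tends to -24/6 = -4.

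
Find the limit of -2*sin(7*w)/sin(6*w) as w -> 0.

Substitution gives 0/0.
Divide numerator and denominator by w: sin(7w)/w → 7 and sin(6w)/w → 6, so the limit is -2·7/6 = -7/3.

-7/3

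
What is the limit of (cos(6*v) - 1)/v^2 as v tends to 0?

-18

Direct substitution gives 0/0.
Apply L'Hôpital: lim (-6*sin(6*v))/(2*v), still 0/0.
After 2 applications of L'Hôpital's rule the quotient is (-36*cos(6*v))/(2); substituting v = 0 gives -18.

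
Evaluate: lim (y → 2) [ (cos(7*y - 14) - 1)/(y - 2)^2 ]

Direct substitution gives 0/0.
Apply L'Hôpital: lim (-7*sin(7*y - 14))/(2*y - 4), still 0/0.
After 2 applications of L'Hôpital's rule the quotient is (-49*cos(7*y - 14))/(2); substituting y = 2 gives -49/2.

-49/2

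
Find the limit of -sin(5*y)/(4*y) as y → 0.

Substitution gives 0/0.
Write it as (5/(-4))·sin(5y)/(5y); since sin(u)/u → 1, the limit is -5/4.

-5/4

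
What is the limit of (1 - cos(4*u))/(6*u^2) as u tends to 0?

Substitution gives 0/0.
Use (1 − cos θ)/θ² → 1/2 with θ = 4u: the limit is 4²/(2·6) = 4/3.

4/3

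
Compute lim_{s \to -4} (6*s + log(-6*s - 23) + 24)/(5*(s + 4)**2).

-18/5

Direct substitution gives 0/0.
Apply L'Hôpital: lim (6 - 6/(-6*s - 23))/(10*s + 40), still 0/0.
After 2 applications of L'Hôpital's rule the quotient is (-36/(-6*s - 23)^2)/(10); substituting s = -4 gives -18/5.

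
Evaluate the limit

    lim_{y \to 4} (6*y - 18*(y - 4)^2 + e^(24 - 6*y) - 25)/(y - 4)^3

Direct substitution gives 0/0.
Apply L'Hôpital: lim (-36*y - 6*e^(24 - 6*y) + 150)/(3*(y - 4)^2), still 0/0.
Apply L'Hôpital: lim (36*e^(24 - 6*y) - 36)/(6*y - 24), still 0/0.
After 3 applications of L'Hôpital's rule the quotient is (-216*e^(24 - 6*y))/(6); substituting y = 4 gives -36.

-36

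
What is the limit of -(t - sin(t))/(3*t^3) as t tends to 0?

-1/18

Direct substitution gives 0/0.
Apply L'Hôpital: lim (1 - cos(t))/(-9*t^2), still 0/0.
Apply L'Hôpital: lim (sin(t))/(-18*t), still 0/0.
After 3 applications of L'Hôpital's rule the quotient is (cos(t))/(-18); substituting t = 0 gives -1/18.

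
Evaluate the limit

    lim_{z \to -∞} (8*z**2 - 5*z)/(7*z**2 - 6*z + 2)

Numerator and denominator both have degree 2.
Dividing every term by z^2, all lower-order terms vanish and the limit is the ratio of leading coefficients, 8/(7) = 8/7.

8/7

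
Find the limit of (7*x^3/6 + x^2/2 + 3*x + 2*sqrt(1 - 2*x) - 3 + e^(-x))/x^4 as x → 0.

Substitution gives 0/0 (the numerator vanishes to order 4).
Expand each term to order x^4: the coefficient of x^4 in e^(-x) is 1/24 and in 2·√(1 - 2x) is -5/4.
Lower-order terms cancel with the polynomial part, so the numerator is (-29/24)·x^4 + o(x^4), and the limit is (-29/24)/(1) = -29/24.

-29/24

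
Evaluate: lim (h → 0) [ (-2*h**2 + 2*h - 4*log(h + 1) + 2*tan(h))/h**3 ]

Substitution gives 0/0; apply L'Hôpital's rule 3 times.
After differentiating numerator and denominator 3 times the quotient is (12*tan(h)^2/cos(h)^2 + 4/cos(h)^2 - 8/(h + 1)^3)/(6); at h = 0 this is -2/3.

-2/3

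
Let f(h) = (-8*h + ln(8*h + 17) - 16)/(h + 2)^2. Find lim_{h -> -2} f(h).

-32

Direct substitution gives 0/0.
Apply L'Hôpital: lim (-8 + 8/(8*h + 17))/(2*h + 4), still 0/0.
After 2 applications of L'Hôpital's rule the quotient is (-64/(8*h + 17)^2)/(2); substituting h = -2 gives -32.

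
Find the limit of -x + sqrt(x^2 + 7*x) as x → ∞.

7/2

An ∞ − ∞ form. Rationalising with the conjugate, the difference becomes (7x) / (√(x^2 + 7*x) + x).
For large x the denominator behaves like 2·x, so the quotient tends to 7/2 = 7/2.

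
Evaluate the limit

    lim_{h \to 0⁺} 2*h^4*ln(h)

0

This is a 0·(−∞) form. Rewrite as 2·ln(h) / h^(−4) and apply L'Hôpital:
the derivative quotient is 2·(1/h) / (−4·h^(−5)) = (-2/4)·h^4 → 0.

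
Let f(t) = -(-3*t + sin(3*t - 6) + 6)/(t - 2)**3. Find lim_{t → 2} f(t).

Direct substitution gives 0/0.
Apply L'Hôpital: lim (3*cos(3*t - 6) - 3)/(-3*(t - 2)^2), still 0/0.
Apply L'Hôpital: lim (-9*sin(3*t - 6))/(12 - 6*t), still 0/0.
After 3 applications of L'Hôpital's rule the quotient is (-27*cos(3*t - 6))/(-6); substituting t = 2 gives 9/2.

9/2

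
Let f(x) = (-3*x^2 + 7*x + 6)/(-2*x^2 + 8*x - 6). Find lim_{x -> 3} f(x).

11/4

At x = 3 both the top and bottom vanish — a removable singularity. Factoring out (x - 3) from each leaves (-3*x - 2)/(2 - 2*x), which at x = 3 equals 11/4.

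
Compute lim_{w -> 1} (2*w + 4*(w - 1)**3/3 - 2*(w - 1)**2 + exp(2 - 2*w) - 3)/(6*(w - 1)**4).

Direct substitution gives 0/0.
Apply L'Hôpital: lim (-4*w + 4*(w - 1)^2 - 2*e^(2 - 2*w) + 6)/(24*(w - 1)^3), still 0/0.
Apply L'Hôpital: lim (8*w + 4*e^(2 - 2*w) - 12)/(72*(w - 1)^2), still 0/0.
Apply L'Hôpital: lim (8 - 8*e^(2 - 2*w))/(144*w - 144), still 0/0.
After 4 applications of L'Hôpital's rule the quotient is (16*e^(2 - 2*w))/(144); substituting w = 1 gives 1/9.

1/9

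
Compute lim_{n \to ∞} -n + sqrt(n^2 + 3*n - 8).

This has the form ∞ − ∞. Multiply and divide by the conjugate √(n^2 + 3*n - 8) + n.
That gives (3n - 8) / (√(n^2 + 3*n - 8) + n).
Divide numerator and denominator by n: the limit is 3/(2·1) = 3/2.

3/2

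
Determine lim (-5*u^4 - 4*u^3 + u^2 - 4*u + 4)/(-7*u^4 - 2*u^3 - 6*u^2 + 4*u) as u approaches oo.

Numerator and denominator both have degree 4.
Dividing every term by u^4, all lower-order terms vanish and the limit is the ratio of leading coefficients, -5/(-7) = 5/7.

5/7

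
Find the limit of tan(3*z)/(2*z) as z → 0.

3/2

Substitution gives 0/0.
Since tan(u)/u → 1 as u → 0, tan(3z)/(3z) → 1 and the limit is 3/2.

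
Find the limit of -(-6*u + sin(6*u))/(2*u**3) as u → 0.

Direct substitution gives 0/0.
Apply L'Hôpital: lim (6*cos(6*u) - 6)/(-6*u^2), still 0/0.
Apply L'Hôpital: lim (-36*sin(6*u))/(-12*u), still 0/0.
After 3 applications of L'Hôpital's rule the quotient is (-216*cos(6*u))/(-12); substituting u = 0 gives 18.

18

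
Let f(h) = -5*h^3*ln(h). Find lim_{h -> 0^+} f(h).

This is a 0·(−∞) form. Rewrite as -5·ln(h) / h^(−3) and apply L'Hôpital:
the derivative quotient is -5·(1/h) / (−3·h^(−4)) = (5/3)·h^3 → 0.

0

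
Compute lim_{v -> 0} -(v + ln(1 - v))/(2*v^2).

1/4

Direct substitution gives 0/0.
Apply L'Hôpital: lim (1 - 1/(1 - v))/(-4*v), still 0/0.
After 2 applications of L'Hôpital's rule the quotient is (-1/(1 - v)^2)/(-4); substituting v = 0 gives 1/4.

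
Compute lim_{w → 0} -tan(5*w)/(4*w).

-5/4

Substitution gives 0/0.
Since tan(u)/u → 1 as u → 0, tan(5w)/(5w) → 1 and the limit is 5/(-4) = -5/4.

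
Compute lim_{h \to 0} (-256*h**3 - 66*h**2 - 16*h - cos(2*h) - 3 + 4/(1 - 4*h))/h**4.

3070/3

Substitution gives 0/0 (the numerator vanishes to order 4).
Expand each term to order h^4: the coefficient of h^4 in 4·1/(1 - 4h) is 1024 and in −cos(2h) is -2/3.
Lower-order terms cancel with the polynomial part, so the numerator is (3070/3)·h^4 + o(h^4), and the limit is (3070/3)/(1) = 3070/3.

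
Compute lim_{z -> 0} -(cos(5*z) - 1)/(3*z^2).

Direct substitution gives 0/0.
Apply L'Hôpital: lim (-5*sin(5*z))/(-6*z), still 0/0.
After 2 applications of L'Hôpital's rule the quotient is (-25*cos(5*z))/(-6); substituting z = 0 gives 25/6.

25/6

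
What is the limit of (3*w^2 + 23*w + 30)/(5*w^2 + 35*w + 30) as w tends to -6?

13/25

Direct substitution gives 0/0, so factor. Both numerator and denominator have (w + 6) as a factor.
After cancelling, the expression reduces to (3*w + 5)/(5*w + 5).
Substituting w = -6 gives 13/25.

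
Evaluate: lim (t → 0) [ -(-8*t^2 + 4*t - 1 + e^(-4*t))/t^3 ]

32/3

Direct substitution gives 0/0.
Apply L'Hôpital: lim (-16*t + 4 - 4*e^(-4*t))/(-3*t^2), still 0/0.
Apply L'Hôpital: lim (-16 + 16*e^(-4*t))/(-6*t), still 0/0.
After 3 applications of L'Hôpital's rule the quotient is (-64*e^(-4*t))/(-6); substituting t = 0 gives 32/3.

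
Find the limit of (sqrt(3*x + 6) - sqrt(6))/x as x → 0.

√(6)/4

A 0/0 form; rationalise with √(6 + 3x) + √6. This collapses the numerator to 3x, leaving 3/(√(6 + 3x) + √6) → 3/(2√6) = √(6)/4.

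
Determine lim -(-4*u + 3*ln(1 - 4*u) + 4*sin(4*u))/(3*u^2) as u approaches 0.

8

Substitution gives 0/0; apply L'Hôpital's rule 2 times.
After differentiating numerator and denominator 2 times the quotient is (-64*sin(4*u) - 48/(4*u - 1)^2)/(-6); at u = 0 this is 8.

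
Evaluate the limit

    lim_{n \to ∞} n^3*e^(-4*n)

Write as n^3/e^{4n}, an ∞/∞ form.
Exponential growth dominates any polynomial, so repeated L'Hôpital (or the standard result) gives 0.

0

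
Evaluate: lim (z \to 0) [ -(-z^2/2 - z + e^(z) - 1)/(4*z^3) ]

Direct substitution gives 0/0.
Apply L'Hôpital: lim (-z + e^(z) - 1)/(-12*z^2), still 0/0.
Apply L'Hôpital: lim (e^(z) - 1)/(-24*z), still 0/0.
After 3 applications of L'Hôpital's rule the quotient is (e^(z))/(-24); substituting z = 0 gives -1/24.

-1/24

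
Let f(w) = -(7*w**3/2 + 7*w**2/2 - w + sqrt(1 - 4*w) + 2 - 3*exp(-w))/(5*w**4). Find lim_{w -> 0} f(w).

81/40

Substitution gives 0/0; apply L'Hôpital's rule 4 times.
After differentiating numerator and denominator 4 times the quotient is (-3*e^(-w) - 240/(1 - 4*w)^(7/2))/(-120); at w = 0 this is 81/40.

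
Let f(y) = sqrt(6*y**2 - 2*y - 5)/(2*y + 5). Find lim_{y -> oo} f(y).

For large |y|, √(6*y^2 - 2*y - 5) ≈ √6·|y| and the denominator ≈ 2y.
Since y → +∞, |y| = y, giving √6/(2) = √(6)/2.

√(6)/2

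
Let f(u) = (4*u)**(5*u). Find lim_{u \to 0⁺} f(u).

Base → 0⁺ and exponent → 0⁺: a 0^0 form.
Take logs: 5u·ln(4u). This is 0·(−∞); rewriting as ln(4u)/(1/(5u)) and applying L'Hôpital gives 0.
Hence the limit is e^0 = 1.

1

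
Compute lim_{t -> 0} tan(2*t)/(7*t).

2/7

Substitution gives 0/0.
Since tan(u)/u → 1 as u → 0, tan(2t)/(2t) → 1 and the limit is 2/7.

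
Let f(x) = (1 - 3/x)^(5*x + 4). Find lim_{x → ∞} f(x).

The base → 1 and the exponent → ∞: a 1^∞ form.
Take logarithms: (5x + 4)·ln(1 - 3/x). Since ln(1+u) ~ u for small u, this behaves like (5x)·(-3/x) → -15.
So the limit is e^(-15).

e^(-15)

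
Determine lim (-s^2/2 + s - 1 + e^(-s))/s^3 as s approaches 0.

Direct substitution gives 0/0.
Apply L'Hôpital: lim (-s + 1 - e^(-s))/(3*s^2), still 0/0.
Apply L'Hôpital: lim (-1 + e^(-s))/(6*s), still 0/0.
After 3 applications of L'Hôpital's rule the quotient is (-e^(-s))/(6); substituting s = 0 gives -1/6.

-1/6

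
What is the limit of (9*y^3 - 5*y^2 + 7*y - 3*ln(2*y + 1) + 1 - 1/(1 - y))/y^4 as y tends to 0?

11

Substitution gives 0/0; apply L'Hôpital's rule 4 times.
After differentiating numerator and denominator 4 times the quotient is (288/(2*y + 1)^4 + 24/(y - 1)^5)/(24); at y = 0 this is 11.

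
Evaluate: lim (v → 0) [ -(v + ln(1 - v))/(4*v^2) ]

1/8

Direct substitution gives 0/0.
Apply L'Hôpital: lim (1 - 1/(1 - v))/(-8*v), still 0/0.
After 2 applications of L'Hôpital's rule the quotient is (-1/(1 - v)^2)/(-8); substituting v = 0 gives 1/8.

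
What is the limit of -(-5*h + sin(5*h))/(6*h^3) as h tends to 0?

Direct substitution gives 0/0.
Apply L'Hôpital: lim (5*cos(5*h) - 5)/(-18*h^2), still 0/0.
Apply L'Hôpital: lim (-25*sin(5*h))/(-36*h), still 0/0.
After 3 applications of L'Hôpital's rule the quotient is (-125*cos(5*h))/(-36); substituting h = 0 gives 125/36.

125/36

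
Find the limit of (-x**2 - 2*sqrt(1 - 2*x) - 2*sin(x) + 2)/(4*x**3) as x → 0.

Substitution gives 0/0; apply L'Hôpital's rule 3 times.
After differentiating numerator and denominator 3 times the quotient is (2*cos(x) + 6/(1 - 2*x)^(5/2))/(24); at x = 0 this is 1/3.

1/3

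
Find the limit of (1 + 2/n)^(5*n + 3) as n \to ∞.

e^(10)

The base → 1 and the exponent → ∞: a 1^∞ form.
Take logarithms: (5n + 3)·ln(1 + 2/n). Since ln(1+u) ~ u for small u, this behaves like (5n)·(2/n) → 10.
So the limit is e^(10).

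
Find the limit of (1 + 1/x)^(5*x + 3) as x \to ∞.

Write it as [(1 + 1/x)^x]^(5) · (1 + 1/x)^(3). The bracketed term tends to e^(1) and the second factor to 1, so the limit is e^(5).

e^(5)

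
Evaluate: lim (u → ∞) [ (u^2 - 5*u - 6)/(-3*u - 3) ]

-∞

The numerator has higher degree (2 > 1); the quotient behaves like (1/(-3))·u^1 for large |u|.
As u → +∞ this diverges to -∞.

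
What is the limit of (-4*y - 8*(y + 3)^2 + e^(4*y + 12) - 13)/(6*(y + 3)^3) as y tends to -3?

Direct substitution gives 0/0.
Apply L'Hôpital: lim (-16*y + 4*e^(4*y + 12) - 52)/(18*(y + 3)^2), still 0/0.
Apply L'Hôpital: lim (16*e^(4*y + 12) - 16)/(36*y + 108), still 0/0.
After 3 applications of L'Hôpital's rule the quotient is (64*e^(4*y + 12))/(36); substituting y = -3 gives 16/9.

16/9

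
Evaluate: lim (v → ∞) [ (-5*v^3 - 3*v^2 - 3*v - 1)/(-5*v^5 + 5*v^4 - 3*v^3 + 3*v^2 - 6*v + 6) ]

0

The denominator has degree 5 and the numerator degree 3. Dividing numerator and denominator by v^5 sends every term to 0 except the leading denominator term, so the limit is 0.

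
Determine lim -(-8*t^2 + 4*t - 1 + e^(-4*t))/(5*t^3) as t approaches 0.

32/15

Direct substitution gives 0/0.
Apply L'Hôpital: lim (-16*t + 4 - 4*e^(-4*t))/(-15*t^2), still 0/0.
Apply L'Hôpital: lim (-16 + 16*e^(-4*t))/(-30*t), still 0/0.
After 3 applications of L'Hôpital's rule the quotient is (-64*e^(-4*t))/(-30); substituting t = 0 gives 32/15.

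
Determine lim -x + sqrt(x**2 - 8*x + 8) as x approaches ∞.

This has the form ∞ − ∞. Multiply and divide by the conjugate √(x^2 - 8*x + 8) + x.
That gives (-8x + 8) / (√(x^2 - 8*x + 8) + x).
Divide numerator and denominator by x: the limit is -8/(2·1) = -4.

-4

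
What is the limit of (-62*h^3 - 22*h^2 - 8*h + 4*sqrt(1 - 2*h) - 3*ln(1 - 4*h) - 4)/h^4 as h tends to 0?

Substitution gives 0/0; apply L'Hôpital's rule 4 times.
After differentiating numerator and denominator 4 times the quotient is (4608/(4*h - 1)^4 - 60/(1 - 2*h)^(7/2))/(24); at h = 0 this is 379/2.

379/2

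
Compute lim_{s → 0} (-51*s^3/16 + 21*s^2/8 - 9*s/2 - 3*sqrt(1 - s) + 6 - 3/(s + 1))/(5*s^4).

-369/640

Substitution gives 0/0; apply L'Hôpital's rule 4 times.
After differentiating numerator and denominator 4 times the quotient is (-72/(s + 1)^5 + 45/(16*(1 - s)^(7/2)))/(120); at s = 0 this is -369/640.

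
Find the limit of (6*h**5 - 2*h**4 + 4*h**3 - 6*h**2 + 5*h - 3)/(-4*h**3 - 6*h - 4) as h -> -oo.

-∞

The numerator has higher degree (5 > 3); the quotient behaves like (6/(-4))·h^2 for large |h|.
As h → −∞ this diverges to -∞.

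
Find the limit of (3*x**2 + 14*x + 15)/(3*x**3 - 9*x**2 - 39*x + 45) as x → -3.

-1/24

Since x = -3 makes numerator and denominator zero, (x + 3) divides both.
Cancelling it gives (3*x + 5)/(3*x^2 - 18*x + 15); now plug in x = -3 to get -1/24.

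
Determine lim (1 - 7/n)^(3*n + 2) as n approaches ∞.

Write it as [(1 - 7/n)^n]^(3) · (1 - 7/n)^(2). The bracketed term tends to e^(-7) and the second factor to 1, so the limit is e^(-21).

e^(-21)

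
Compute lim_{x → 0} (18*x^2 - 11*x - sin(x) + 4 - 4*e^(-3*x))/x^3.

109/6

Substitution gives 0/0 (the numerator vanishes to order 3).
Expand each term to order x^3: the coefficient of x^3 in −sin(x) is 1/6 and in -4·e^(-3x) is 18.
Lower-order terms cancel with the polynomial part, so the numerator is (109/6)·x^3 + o(x^3), and the limit is (109/6)/(1) = 109/6.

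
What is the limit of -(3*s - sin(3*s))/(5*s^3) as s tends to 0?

-9/10

Direct substitution gives 0/0.
Apply L'Hôpital: lim (3 - 3*cos(3*s))/(-15*s^2), still 0/0.
Apply L'Hôpital: lim (9*sin(3*s))/(-30*s), still 0/0.
After 3 applications of L'Hôpital's rule the quotient is (27*cos(3*s))/(-30); substituting s = 0 gives -9/10.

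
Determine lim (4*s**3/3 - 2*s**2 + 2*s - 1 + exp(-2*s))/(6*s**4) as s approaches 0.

Direct substitution gives 0/0.
Apply L'Hôpital: lim (4*s^2 - 4*s + 2 - 2*e^(-2*s))/(24*s^3), still 0/0.
Apply L'Hôpital: lim (8*s - 4 + 4*e^(-2*s))/(72*s^2), still 0/0.
Apply L'Hôpital: lim (8 - 8*e^(-2*s))/(144*s), still 0/0.
After 4 applications of L'Hôpital's rule the quotient is (16*e^(-2*s))/(144); substituting s = 0 gives 1/9.

1/9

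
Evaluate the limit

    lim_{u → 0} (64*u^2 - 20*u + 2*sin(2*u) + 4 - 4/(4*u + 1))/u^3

Substitution gives 0/0; apply L'Hôpital's rule 3 times.
After differentiating numerator and denominator 3 times the quotient is (-16*cos(2*u) + 1536/(4*u + 1)^4)/(6); at u = 0 this is 760/3.

760/3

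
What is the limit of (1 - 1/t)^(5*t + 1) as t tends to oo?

Write it as [(1 - 1/t)^t]^(5) · (1 - 1/t)^(1). The bracketed term tends to e^(-1) and the second factor to 1, so the limit is e^(-5).

e^(-5)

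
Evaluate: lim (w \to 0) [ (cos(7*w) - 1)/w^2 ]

-49/2

Direct substitution gives 0/0.
Apply L'Hôpital: lim (-7*sin(7*w))/(2*w), still 0/0.
After 2 applications of L'Hôpital's rule the quotient is (-49*cos(7*w))/(2); substituting w = 0 gives -49/2.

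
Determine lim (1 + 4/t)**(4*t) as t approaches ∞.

e^(16)

The base → 1 and the exponent → ∞: a 1^∞ form.
Take logarithms: (4t)·ln(1 + 4/t). Since ln(1+u) ~ u for small u, this behaves like (4t)·(4/t) → 16.
So the limit is e^(16).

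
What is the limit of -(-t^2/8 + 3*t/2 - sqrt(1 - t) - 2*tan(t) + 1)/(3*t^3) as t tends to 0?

Substitution gives 0/0; apply L'Hôpital's rule 3 times.
After differentiating numerator and denominator 3 times the quotient is (8/cos(t)^2 - 12/cos(t)^4 + 3/(8*(1 - t)^(5/2)))/(-18); at t = 0 this is 29/144.

29/144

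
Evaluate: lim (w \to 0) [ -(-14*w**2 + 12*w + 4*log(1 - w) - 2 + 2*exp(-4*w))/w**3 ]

Substitution gives 0/0; apply L'Hôpital's rule 3 times.
After differentiating numerator and denominator 3 times the quotient is (-128*e^(-4*w) + 8/(w - 1)^3)/(-6); at w = 0 this is 68/3.

68/3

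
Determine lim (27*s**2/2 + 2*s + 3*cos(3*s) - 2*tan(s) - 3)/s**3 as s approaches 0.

Substitution gives 0/0; apply L'Hôpital's rule 3 times.
After differentiating numerator and denominator 3 times the quotient is (81*sin(3*s) - 12*tan(s)^4 - 16*tan(s)^2 - 4)/(6); at s = 0 this is -2/3.

-2/3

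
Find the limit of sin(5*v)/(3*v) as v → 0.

5/3

Substitution gives 0/0.
Write it as (5/3)·sin(5v)/(5v); since sin(u)/u → 1, the limit is 5/3.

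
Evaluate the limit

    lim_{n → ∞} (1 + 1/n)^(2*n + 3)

The base → 1 and the exponent → ∞: a 1^∞ form.
Take logarithms: (2n + 3)·ln(1 + 1/n). Since ln(1+u) ~ u for small u, this behaves like (2n)·(1/n) → 2.
So the limit is e^(2).

e^(2)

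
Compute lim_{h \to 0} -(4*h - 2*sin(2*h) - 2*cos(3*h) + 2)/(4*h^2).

-9/4

Substitution gives 0/0; apply L'Hôpital's rule 2 times.
After differentiating numerator and denominator 2 times the quotient is (8*sin(2*h) + 18*cos(3*h))/(-8); at h = 0 this is -9/4.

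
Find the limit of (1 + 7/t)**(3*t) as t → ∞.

e^(21)

Let L be the limit and take ln: ln L = lim (3t)·ln(1 + 7/t) = lim (3t)·(7/t + O(1/t²)) = 21.
Hence L = e^(21).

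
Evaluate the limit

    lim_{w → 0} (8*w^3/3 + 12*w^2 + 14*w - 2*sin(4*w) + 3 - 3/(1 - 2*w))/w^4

-48

Substitution gives 0/0; apply L'Hôpital's rule 4 times.
After differentiating numerator and denominator 4 times the quotient is (-512*sin(4*w) + 1152/(2*w - 1)^5)/(24); at w = 0 this is -48.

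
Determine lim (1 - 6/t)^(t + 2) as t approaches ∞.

Write it as [(1 - 6/t)^t]^(1) · (1 - 6/t)^(2). The bracketed term tends to e^(-6) and the second factor to 1, so the limit is e^(-6).

e^(-6)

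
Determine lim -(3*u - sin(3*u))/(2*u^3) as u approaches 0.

-9/4

Direct substitution gives 0/0.
Apply L'Hôpital: lim (3 - 3*cos(3*u))/(-6*u^2), still 0/0.
Apply L'Hôpital: lim (9*sin(3*u))/(-12*u), still 0/0.
After 3 applications of L'Hôpital's rule the quotient is (27*cos(3*u))/(-12); substituting u = 0 gives -9/4.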